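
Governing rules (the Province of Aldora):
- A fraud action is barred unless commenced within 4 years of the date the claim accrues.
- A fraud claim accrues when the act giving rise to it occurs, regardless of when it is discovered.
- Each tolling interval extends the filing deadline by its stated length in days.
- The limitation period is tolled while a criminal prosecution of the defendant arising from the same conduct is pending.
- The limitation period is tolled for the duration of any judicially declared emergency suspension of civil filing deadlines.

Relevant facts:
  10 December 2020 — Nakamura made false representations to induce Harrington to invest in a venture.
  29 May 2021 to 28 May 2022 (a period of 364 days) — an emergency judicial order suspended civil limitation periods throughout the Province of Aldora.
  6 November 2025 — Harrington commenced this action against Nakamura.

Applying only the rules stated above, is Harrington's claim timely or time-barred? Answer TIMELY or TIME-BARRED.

TIMELY

The claim accrued on 10 December 2020, the date of the act.
The untolled deadline — 4 years after 10 December 2020 — is 10 December 2024.
The period was tolled for 364 days by the emergency suspension of filing deadlines (29 May 2021 to 28 May 2022), pushing the deadline to 9 December 2025.
The 6 November 2025 filing precedes the 9 December 2025 deadline; the claim is timely.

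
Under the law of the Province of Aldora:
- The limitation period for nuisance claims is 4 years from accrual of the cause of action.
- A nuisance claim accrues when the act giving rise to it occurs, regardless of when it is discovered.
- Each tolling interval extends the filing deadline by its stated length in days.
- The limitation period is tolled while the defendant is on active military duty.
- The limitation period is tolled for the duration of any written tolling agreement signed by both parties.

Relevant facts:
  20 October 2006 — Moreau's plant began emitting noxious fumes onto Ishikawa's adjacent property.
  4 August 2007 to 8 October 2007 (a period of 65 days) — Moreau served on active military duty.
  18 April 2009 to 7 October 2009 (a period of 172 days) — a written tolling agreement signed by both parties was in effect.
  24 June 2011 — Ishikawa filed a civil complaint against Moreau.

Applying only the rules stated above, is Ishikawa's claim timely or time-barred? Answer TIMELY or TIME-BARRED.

TIME-BARRED

The limitation period began to run on 20 October 2006.
4 years from 20 October 2006 is 20 October 2010.
The period was tolled for 65 days by the defendant's active military service (4 August 2007 to 8 October 2007), pushing the deadline to 24 December 2010.
Because the written tolling agreement ran from 18 April 2009 to 7 October 2009, the deadline is extended by 172 days to 14 June 2011.
Filing on 24 June 2011 missed the 14 June 2011 deadline — the action is time-barred.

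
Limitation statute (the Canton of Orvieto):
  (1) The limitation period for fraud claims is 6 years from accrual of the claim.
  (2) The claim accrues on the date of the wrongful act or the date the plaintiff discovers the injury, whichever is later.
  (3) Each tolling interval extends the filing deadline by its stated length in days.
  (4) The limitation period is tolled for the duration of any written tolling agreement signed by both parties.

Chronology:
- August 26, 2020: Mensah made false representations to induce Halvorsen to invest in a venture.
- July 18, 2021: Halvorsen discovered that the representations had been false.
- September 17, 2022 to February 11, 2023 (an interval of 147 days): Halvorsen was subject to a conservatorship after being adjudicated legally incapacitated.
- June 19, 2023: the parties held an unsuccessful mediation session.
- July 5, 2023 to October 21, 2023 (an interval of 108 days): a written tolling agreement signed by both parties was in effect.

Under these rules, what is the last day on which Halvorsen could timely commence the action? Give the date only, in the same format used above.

November 3, 2027

Because discovery on July 18, 2021 post-dates the August 26, 2020 act, accrual under the later-of rule falls on July 18, 2021.
Adding the 6 years base period to July 18, 2021 gives a deadline of July 18, 2027, before any tolling.
The written tolling agreement from July 5, 2023 to October 21, 2023 tolled the period for 108 days, extending the deadline to November 3, 2027.
Although the plaintiff's incapacity ran from September 17, 2022 to February 11, 2023, the stated rules do not make that a tolling event, so it is disregarded.
Nothing else in the chronology tolls or restarts the period.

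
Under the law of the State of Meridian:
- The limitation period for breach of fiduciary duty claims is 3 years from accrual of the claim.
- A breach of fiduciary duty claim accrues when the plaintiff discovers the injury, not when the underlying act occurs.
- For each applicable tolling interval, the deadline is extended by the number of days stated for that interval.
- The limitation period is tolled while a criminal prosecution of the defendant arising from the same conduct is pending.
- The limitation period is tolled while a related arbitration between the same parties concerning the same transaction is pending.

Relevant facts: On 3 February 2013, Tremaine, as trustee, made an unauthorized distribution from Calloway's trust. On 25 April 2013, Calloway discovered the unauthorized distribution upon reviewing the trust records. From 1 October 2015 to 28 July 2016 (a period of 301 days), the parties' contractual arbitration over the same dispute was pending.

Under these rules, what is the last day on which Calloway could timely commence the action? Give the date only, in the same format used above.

Accrual is tied to discovery, so the period began on 25 April 2013 rather than on 3 February 2013 when the act occurred.
The untolled deadline — 3 years after 25 April 2013 — is 25 April 2016.
Because the pending related arbitration ran from 1 October 2015 to 28 July 2016, the deadline is extended by 301 days to 20 February 2017.

20 February 2017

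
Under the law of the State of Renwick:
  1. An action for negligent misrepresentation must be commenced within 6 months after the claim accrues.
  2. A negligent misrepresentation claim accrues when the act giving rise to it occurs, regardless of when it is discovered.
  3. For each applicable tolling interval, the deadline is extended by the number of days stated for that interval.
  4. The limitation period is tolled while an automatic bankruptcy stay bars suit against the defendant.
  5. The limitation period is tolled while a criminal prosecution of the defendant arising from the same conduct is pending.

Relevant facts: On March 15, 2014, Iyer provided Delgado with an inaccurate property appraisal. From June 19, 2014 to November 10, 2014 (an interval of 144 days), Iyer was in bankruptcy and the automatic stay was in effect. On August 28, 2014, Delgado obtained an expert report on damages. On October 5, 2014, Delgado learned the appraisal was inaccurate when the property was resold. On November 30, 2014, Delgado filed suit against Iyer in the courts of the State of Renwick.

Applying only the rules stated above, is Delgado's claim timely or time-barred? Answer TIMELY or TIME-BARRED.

The claim accrued on March 15, 2014, when the wrongful act occurred; under the stated occurrence rule the October 5, 2014 discovery does not delay accrual.
6 months from March 15, 2014 is September 15, 2014.
Because the automatic bankruptcy stay ran from June 19, 2014 to November 10, 2014, the deadline is extended by 144 days to February 6, 2015.
None of the other events listed affects the running of the period under the stated rules.
Filing on November 30, 2014 beat the February 6, 2015 deadline — the action is timely.

TIMELY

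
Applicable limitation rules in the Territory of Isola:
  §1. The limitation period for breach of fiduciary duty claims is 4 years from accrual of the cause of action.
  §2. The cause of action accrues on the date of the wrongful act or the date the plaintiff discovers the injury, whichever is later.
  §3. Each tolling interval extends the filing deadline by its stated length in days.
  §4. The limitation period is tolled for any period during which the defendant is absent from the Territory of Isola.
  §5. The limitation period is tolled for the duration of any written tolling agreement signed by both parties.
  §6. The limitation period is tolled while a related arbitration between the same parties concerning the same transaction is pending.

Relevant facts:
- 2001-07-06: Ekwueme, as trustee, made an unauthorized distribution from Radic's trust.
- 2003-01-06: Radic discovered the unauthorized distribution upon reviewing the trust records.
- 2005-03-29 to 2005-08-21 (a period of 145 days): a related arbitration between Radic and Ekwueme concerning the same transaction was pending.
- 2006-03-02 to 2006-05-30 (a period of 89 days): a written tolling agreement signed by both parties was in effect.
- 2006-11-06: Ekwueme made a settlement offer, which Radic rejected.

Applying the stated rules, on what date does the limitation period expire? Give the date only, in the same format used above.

2007-08-28

Taking the later of the act (2001-07-06) and discovery (2003-01-06), the claim accrued on 2003-01-06.
Adding the 4 years base period to 2003-01-06 gives a deadline of 2007-01-06, before any tolling.
The period was tolled for 145 days by the pending related arbitration (2005-03-29 to 2005-08-21), pushing the deadline to 2007-05-31.
The period was tolled for 89 days by the written tolling agreement (2006-03-02 to 2006-05-30), pushing the deadline to 2007-08-28.
Nothing else in the chronology tolls or restarts the period.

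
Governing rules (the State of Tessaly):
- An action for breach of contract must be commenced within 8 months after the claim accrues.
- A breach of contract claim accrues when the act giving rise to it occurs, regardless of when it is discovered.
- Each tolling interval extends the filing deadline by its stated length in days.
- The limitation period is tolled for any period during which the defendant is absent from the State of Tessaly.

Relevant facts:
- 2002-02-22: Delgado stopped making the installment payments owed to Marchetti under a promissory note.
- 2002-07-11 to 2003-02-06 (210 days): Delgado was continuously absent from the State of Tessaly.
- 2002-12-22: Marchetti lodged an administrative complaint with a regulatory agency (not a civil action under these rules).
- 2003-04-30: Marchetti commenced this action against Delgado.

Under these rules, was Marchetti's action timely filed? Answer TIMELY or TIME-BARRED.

The claim accrued on 2002-02-22, when the wrongful act occurred.
Adding the 8 months base period to 2002-02-22 gives a deadline of 2002-10-22, before any tolling.
The defendant's absence from the jurisdiction from 2002-07-11 to 2003-02-06 tolled the period for 210 days, extending the deadline to 2003-05-20.
Nothing else in the chronology tolls or restarts the period.
The 2003-04-30 filing precedes the 2003-05-20 deadline; the claim is timely.

TIMELY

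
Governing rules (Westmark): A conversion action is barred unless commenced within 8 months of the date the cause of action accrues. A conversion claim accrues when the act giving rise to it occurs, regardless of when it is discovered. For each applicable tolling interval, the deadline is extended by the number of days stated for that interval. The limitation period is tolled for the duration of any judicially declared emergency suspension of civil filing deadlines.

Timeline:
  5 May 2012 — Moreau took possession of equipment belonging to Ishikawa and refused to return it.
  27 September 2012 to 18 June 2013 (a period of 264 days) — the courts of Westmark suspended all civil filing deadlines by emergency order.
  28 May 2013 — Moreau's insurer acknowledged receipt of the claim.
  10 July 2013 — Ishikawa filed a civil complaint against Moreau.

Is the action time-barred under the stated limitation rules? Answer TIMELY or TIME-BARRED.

The claim accrued on 5 May 2012, when the wrongful act occurred.
Adding the 8 months base period to 5 May 2012 gives a deadline of 5 January 2013, before any tolling.
The emergency suspension of filing deadlines from 27 September 2012 to 18 June 2013 tolled the period for 264 days, extending the deadline to 26 September 2013.
None of the other events listed affects the running of the period under the stated rules.
Filing on 10 July 2013 beat the 26 September 2013 deadline — the action is timely.

TIMELY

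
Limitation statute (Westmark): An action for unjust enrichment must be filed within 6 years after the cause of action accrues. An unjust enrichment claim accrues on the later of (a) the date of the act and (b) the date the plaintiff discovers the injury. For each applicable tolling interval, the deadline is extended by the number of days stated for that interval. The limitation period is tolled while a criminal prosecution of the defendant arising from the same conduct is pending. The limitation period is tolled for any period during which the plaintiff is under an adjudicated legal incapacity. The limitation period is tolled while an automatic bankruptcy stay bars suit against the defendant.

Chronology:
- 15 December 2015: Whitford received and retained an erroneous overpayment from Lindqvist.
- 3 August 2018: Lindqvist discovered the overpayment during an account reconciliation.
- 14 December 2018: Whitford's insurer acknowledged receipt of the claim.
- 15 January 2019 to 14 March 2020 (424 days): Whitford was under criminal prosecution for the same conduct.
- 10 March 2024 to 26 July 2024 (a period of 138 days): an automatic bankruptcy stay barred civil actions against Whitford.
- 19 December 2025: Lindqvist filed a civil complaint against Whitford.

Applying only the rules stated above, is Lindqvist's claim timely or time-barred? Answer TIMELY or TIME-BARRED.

TIMELY

The claim accrued on 3 August 2018 — the later of the 15 December 2015 act and the 3 August 2018 discovery.
6 years from 3 August 2018 is 3 August 2024.
Because the pending criminal prosecution ran from 15 January 2019 to 14 March 2020, the deadline is extended by 424 days to 1 October 2025.
The automatic bankruptcy stay from 10 March 2024 to 26 July 2024 tolled the period for 138 days, extending the deadline to 16 February 2026.
The other events in the timeline have no effect on the limitation period under the stated rules.
Lindqvist filed on 19 December 2025, before the 16 February 2026 deadline, so the action is timely.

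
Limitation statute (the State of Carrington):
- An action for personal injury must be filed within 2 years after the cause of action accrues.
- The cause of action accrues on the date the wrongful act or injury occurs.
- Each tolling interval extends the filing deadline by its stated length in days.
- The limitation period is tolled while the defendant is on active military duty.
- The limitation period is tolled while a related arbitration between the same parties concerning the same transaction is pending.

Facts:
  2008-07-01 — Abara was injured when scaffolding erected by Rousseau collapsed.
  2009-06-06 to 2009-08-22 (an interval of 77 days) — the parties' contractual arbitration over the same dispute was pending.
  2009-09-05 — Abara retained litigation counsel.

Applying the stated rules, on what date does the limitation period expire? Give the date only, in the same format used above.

2010-09-16

The claim accrued on 2008-07-01, when the wrongful act occurred.
The untolled deadline — 2 years after 2008-07-01 — is 2010-07-01.
The pending related arbitration from 2009-06-06 to 2009-08-22 tolled the period for 77 days, extending the deadline to 2010-09-16.
None of the other events listed affects the running of the period under the stated rules.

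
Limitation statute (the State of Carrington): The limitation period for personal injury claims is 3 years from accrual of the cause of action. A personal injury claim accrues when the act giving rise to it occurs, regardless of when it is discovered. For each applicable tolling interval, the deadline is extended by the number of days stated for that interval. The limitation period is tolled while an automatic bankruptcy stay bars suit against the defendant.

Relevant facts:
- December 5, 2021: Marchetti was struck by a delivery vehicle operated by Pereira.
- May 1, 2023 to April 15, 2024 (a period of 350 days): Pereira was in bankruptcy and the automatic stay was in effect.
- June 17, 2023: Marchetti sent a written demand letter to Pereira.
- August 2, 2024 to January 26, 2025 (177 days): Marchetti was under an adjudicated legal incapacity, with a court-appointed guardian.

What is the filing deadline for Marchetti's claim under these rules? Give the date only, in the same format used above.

The limitation period began to run on December 5, 2021.
3 years from December 5, 2021 is December 5, 2024.
The automatic bankruptcy stay from May 1, 2023 to April 15, 2024 tolled the period for 350 days, extending the deadline to November 20, 2025.
No stated provision tolls the period for the plaintiff's incapacity, so the interval from August 2, 2024 to January 26, 2025 has no effect on the deadline.
None of the other events listed affects the running of the period under the stated rules.

November 20, 2025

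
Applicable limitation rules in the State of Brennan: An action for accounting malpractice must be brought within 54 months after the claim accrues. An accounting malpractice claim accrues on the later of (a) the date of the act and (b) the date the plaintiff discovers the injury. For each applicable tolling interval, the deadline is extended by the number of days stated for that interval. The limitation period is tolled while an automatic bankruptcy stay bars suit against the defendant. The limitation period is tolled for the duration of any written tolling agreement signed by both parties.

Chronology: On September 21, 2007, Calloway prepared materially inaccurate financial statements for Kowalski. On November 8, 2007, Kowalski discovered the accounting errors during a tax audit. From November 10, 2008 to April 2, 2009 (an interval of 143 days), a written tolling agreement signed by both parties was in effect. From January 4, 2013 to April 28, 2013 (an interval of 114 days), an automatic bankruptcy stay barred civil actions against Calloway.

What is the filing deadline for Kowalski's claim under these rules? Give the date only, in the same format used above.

Taking the later of the act (September 21, 2007) and discovery (November 8, 2007), the claim accrued on November 8, 2007.
The untolled deadline — 54 months after November 8, 2007 — is May 8, 2012.
The written tolling agreement from November 10, 2008 to April 2, 2009 tolled the period for 143 days, extending the deadline to September 28, 2012.
By the time the automatic bankruptcy stay began on January 4, 2013, the limitation period had already expired on September 28, 2012; that interval cannot revive it.

September 28, 2012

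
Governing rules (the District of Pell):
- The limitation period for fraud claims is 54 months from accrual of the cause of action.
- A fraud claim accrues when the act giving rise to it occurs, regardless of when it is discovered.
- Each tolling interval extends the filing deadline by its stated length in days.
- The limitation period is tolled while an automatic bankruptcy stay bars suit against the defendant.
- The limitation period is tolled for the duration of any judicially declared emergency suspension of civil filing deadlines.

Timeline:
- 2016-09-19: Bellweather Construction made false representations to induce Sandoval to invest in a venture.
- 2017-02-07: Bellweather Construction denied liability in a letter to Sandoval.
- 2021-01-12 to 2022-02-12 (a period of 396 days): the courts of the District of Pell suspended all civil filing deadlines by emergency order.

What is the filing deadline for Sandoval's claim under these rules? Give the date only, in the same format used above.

2022-04-19

The claim accrued on 2016-09-19, when the wrongful act occurred.
54 months from 2016-09-19 is 2021-03-19.
The period was tolled for 396 days by the emergency suspension of filing deadlines (2021-01-12 to 2022-02-12), pushing the deadline to 2022-04-19.
The other events in the timeline have no effect on the limitation period under the stated rules.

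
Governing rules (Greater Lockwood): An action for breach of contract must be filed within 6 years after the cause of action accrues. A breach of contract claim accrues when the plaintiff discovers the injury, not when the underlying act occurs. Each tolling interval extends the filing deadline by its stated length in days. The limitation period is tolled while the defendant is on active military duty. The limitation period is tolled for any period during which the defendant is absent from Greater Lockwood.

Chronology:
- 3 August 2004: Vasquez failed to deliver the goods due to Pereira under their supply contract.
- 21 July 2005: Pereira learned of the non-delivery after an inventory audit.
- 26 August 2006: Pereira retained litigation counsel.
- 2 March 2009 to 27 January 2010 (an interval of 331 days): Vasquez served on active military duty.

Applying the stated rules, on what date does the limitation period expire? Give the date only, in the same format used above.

Accrual is tied to discovery, so the period began on 21 July 2005 rather than on 3 August 2004 when the act occurred.
Adding the 6 years base period to 21 July 2005 gives a deadline of 21 July 2011, before any tolling.
The period was tolled for 331 days by the defendant's active military service (2 March 2009 to 27 January 2010), pushing the deadline to 16 June 2012.
The other events in the timeline have no effect on the limitation period under the stated rules.

16 June 2012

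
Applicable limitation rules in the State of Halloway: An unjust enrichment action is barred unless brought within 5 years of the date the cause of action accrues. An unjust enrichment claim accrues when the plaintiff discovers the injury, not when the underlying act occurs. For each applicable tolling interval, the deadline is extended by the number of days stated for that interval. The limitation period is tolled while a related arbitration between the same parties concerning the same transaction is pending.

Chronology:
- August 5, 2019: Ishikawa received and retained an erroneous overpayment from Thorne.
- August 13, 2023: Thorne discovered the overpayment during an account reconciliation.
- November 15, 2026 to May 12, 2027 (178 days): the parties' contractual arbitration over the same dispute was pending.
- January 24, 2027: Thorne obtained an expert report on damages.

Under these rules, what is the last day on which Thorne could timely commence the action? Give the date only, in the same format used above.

February 7, 2029

Accrual is tied to discovery, so the period began on August 13, 2023 rather than on August 5, 2019 when the act occurred.
The untolled deadline — 5 years after August 13, 2023 — is August 13, 2028.
The period was tolled for 178 days by the pending related arbitration (November 15, 2026 to May 12, 2027), pushing the deadline to February 7, 2029.
Nothing else in the chronology tolls or restarts the period.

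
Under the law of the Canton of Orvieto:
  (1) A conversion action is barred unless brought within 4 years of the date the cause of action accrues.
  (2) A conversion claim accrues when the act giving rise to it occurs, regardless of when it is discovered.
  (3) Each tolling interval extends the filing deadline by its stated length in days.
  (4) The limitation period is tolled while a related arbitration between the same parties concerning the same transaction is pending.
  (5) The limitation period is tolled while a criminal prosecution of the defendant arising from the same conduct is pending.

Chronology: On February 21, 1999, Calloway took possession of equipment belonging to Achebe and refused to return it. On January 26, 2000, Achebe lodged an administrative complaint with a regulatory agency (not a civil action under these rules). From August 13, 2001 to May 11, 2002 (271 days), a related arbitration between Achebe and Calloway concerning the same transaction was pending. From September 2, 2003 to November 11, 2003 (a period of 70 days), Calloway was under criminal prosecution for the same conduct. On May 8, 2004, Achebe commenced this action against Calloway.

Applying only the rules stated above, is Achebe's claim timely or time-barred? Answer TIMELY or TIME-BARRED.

The limitation period began to run on February 21, 1999.
The untolled deadline — 4 years after February 21, 1999 — is February 21, 2003.
The period was tolled for 271 days by the pending related arbitration (August 13, 2001 to May 11, 2002), pushing the deadline to November 19, 2003.
The period was tolled for 70 days by the pending criminal prosecution (September 2, 2003 to November 11, 2003), pushing the deadline to January 28, 2004.
None of the other events listed affects the running of the period under the stated rules.
Achebe filed on May 8, 2004, after the January 28, 2004 deadline, so the action is time-barred.

TIME-BARRED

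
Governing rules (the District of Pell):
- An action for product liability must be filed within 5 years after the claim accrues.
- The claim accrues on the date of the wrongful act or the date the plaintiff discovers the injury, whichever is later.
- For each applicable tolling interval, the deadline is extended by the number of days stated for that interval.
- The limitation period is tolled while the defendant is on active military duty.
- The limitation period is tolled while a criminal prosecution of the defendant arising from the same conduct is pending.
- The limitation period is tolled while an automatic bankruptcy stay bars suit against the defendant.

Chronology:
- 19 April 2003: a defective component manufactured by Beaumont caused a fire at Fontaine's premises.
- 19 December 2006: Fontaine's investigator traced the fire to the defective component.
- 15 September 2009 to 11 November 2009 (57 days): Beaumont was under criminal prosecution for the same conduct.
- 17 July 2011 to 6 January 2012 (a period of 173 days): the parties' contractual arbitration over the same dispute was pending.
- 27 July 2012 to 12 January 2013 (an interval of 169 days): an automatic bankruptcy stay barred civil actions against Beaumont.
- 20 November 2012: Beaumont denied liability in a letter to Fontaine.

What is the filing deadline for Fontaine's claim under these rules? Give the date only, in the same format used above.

Because discovery on 19 December 2006 post-dates the 19 April 2003 act, accrual under the later-of rule falls on 19 December 2006.
Adding the 5 years base period to 19 December 2006 gives a deadline of 19 December 2011, before any tolling.
The pending criminal prosecution from 15 September 2009 to 11 November 2009 tolled the period for 57 days, extending the deadline to 14 February 2012.
The automatic bankruptcy stay from 27 July 2012 to 12 January 2013 began after the period had already run on 14 February 2012, so it has no tolling effect.
The pending related arbitration from 17 July 2011 to 6 January 2012 does not toll the period, because no stated rule makes a pending arbitration a tolling event.
The other events in the timeline have no effect on the limitation period under the stated rules.

14 February 2012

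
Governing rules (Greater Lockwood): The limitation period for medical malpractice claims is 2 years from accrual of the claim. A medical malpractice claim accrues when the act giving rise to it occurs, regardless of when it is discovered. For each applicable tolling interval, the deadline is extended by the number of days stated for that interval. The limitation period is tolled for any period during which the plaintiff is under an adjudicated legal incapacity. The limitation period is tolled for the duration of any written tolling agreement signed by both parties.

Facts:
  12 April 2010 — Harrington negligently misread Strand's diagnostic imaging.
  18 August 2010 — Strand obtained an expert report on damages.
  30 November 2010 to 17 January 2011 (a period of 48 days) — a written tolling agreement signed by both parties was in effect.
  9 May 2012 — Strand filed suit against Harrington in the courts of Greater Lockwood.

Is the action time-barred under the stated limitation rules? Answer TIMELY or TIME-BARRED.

The claim accrued on 12 April 2010, when the wrongful act occurred.
Adding the 2 years base period to 12 April 2010 gives a deadline of 12 April 2012, before any tolling.
Because the written tolling agreement ran from 30 November 2010 to 17 January 2011, the deadline is extended by 48 days to 30 May 2012.
The other events in the timeline have no effect on the limitation period under the stated rules.
Filing on 9 May 2012 beat the 30 May 2012 deadline — the action is timely.

TIMELY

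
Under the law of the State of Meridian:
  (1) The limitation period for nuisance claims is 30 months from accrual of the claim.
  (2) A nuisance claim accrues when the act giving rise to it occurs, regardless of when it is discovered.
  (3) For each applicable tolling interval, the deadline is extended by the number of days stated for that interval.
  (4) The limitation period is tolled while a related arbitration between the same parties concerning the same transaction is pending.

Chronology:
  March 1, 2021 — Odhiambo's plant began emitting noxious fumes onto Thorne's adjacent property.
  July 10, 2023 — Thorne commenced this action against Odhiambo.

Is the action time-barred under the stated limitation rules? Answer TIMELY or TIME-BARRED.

TIMELY

The limitation period began to run on March 1, 2021.
30 months from March 1, 2021 is September 1, 2023.
The July 10, 2023 filing precedes the September 1, 2023 deadline; the claim is timely.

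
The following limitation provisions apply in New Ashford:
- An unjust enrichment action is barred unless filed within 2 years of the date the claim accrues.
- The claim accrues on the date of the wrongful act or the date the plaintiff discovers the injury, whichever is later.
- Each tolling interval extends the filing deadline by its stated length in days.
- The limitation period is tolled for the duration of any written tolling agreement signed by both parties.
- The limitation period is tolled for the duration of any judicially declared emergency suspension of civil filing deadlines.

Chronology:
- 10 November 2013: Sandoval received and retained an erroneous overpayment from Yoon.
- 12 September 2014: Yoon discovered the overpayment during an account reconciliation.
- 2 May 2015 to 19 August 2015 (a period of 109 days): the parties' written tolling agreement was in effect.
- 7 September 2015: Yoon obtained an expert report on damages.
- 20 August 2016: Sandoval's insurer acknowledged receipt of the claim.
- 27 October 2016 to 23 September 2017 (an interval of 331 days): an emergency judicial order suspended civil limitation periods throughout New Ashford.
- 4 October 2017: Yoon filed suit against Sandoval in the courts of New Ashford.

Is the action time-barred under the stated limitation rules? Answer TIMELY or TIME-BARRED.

TIMELY

Taking the later of the act (10 November 2013) and discovery (12 September 2014), the claim accrued on 12 September 2014.
The untolled deadline — 2 years after 12 September 2014 — is 12 September 2016.
Because the written tolling agreement ran from 2 May 2015 to 19 August 2015, the deadline is extended by 109 days to 30 December 2016.
The emergency suspension of filing deadlines from 27 October 2016 to 23 September 2017 tolled the period for 331 days, extending the deadline to 26 November 2017.
None of the other events listed affects the running of the period under the stated rules.
The 4 October 2017 filing precedes the 26 November 2017 deadline; the claim is timely.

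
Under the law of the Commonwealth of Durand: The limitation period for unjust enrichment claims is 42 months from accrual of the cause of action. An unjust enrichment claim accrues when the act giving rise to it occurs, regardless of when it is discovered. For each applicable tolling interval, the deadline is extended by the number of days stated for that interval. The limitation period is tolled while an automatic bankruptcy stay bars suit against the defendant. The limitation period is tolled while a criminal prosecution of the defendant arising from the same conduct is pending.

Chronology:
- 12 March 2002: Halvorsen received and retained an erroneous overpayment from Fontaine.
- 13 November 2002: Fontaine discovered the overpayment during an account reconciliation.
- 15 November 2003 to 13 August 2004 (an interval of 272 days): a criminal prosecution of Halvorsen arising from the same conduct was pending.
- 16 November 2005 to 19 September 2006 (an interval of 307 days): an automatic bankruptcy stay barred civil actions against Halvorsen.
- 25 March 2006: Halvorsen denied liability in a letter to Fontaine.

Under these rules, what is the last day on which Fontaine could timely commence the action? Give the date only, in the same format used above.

The claim accrued on 12 March 2002, when the wrongful act occurred; under the stated occurrence rule the 13 November 2002 discovery does not delay accrual.
42 months from 12 March 2002 is 12 September 2005.
The period was tolled for 272 days by the pending criminal prosecution (15 November 2003 to 13 August 2004), pushing the deadline to 11 June 2006.
The automatic bankruptcy stay from 16 November 2005 to 19 September 2006 tolled the period for 307 days, extending the deadline to 14 April 2007.
Nothing else in the chronology tolls or restarts the period.

14 April 2007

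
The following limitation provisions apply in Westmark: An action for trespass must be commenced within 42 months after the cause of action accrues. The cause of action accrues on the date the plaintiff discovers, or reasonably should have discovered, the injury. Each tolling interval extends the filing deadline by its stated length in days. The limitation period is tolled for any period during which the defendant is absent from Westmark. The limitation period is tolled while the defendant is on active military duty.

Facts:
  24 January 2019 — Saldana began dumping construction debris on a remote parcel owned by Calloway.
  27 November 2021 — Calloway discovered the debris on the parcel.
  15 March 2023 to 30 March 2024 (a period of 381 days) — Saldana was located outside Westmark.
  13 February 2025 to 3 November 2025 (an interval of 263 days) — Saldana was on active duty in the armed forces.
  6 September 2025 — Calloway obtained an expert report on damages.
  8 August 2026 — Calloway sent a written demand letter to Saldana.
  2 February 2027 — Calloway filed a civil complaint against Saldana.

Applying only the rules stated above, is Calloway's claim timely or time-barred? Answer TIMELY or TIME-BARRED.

The claim did not accrue until Calloway discovered the injury on 27 November 2021; the 24 January 2019 act date does not start the clock under the stated rule.
42 months from 27 November 2021 is 27 May 2025.
The defendant's absence from the jurisdiction from 15 March 2023 to 30 March 2024 tolled the period for 381 days, extending the deadline to 12 June 2026.
The period was tolled for 263 days by the defendant's active military service (13 February 2025 to 3 November 2025), pushing the deadline to 2 March 2027.
The other events in the timeline have no effect on the limitation period under the stated rules.
Calloway filed on 2 February 2027, before the 2 March 2027 deadline, so the action is timely.

TIMELY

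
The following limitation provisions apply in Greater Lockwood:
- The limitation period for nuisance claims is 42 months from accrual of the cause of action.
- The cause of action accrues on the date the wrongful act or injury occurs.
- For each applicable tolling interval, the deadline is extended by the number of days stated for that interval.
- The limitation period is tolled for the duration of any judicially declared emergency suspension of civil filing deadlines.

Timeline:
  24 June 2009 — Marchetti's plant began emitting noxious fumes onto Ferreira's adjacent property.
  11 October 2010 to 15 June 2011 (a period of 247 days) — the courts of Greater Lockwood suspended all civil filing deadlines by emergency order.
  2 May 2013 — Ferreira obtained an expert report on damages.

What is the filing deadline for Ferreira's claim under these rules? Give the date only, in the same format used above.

The claim accrued on 24 June 2009, when the wrongful act occurred.
The untolled deadline — 42 months after 24 June 2009 — is 24 December 2012.
The emergency suspension of filing deadlines from 11 October 2010 to 15 June 2011 tolled the period for 247 days, extending the deadline to 28 August 2013.
None of the other events listed affects the running of the period under the stated rules.

28 August 2013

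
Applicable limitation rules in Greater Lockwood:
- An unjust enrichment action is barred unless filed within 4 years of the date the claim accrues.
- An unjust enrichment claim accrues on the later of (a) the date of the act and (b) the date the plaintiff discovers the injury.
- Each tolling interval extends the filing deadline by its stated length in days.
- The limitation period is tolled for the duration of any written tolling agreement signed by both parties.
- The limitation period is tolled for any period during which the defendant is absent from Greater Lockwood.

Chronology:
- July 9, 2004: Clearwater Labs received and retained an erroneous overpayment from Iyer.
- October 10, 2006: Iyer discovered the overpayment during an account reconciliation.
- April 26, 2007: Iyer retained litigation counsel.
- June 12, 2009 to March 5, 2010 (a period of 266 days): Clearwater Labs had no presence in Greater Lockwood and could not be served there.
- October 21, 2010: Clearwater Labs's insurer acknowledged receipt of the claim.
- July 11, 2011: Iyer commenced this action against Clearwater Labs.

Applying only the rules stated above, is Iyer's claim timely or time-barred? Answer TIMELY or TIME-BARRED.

The claim accrued on October 10, 2006 — the later of the July 9, 2004 act and the October 10, 2006 discovery.
The untolled deadline — 4 years after October 10, 2006 — is October 10, 2010.
The period was tolled for 266 days by the defendant's absence from the jurisdiction (June 12, 2009 to March 5, 2010), pushing the deadline to July 3, 2011.
The other events in the timeline have no effect on the limitation period under the stated rules.
Filing on July 11, 2011 missed the July 3, 2011 deadline — the action is time-barred.

TIME-BARRED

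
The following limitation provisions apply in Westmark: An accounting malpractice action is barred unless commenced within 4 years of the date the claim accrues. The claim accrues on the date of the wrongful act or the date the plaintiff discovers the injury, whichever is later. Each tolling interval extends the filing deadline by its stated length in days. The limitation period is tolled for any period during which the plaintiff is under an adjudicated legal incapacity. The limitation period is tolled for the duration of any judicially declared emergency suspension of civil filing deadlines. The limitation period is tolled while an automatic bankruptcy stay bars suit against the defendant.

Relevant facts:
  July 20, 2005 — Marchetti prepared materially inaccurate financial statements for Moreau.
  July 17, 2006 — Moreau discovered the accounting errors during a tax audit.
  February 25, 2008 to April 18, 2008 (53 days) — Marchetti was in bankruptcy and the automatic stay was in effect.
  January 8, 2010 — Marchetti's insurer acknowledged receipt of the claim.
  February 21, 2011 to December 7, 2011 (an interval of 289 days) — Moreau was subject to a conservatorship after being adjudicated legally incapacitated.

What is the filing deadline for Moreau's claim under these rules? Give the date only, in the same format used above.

September 8, 2010

Because discovery on July 17, 2006 post-dates the July 20, 2005 act, accrual under the later-of rule falls on July 17, 2006.
The untolled deadline — 4 years after July 17, 2006 — is July 17, 2010.
The automatic bankruptcy stay from February 25, 2008 to April 18, 2008 tolled the period for 53 days, extending the deadline to September 8, 2010.
The plaintiff's legal incapacity starting February 21, 2011 came too late — the period had run on September 8, 2010 — and so does not extend the deadline.
The other events in the timeline have no effect on the limitation period under the stated rules.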